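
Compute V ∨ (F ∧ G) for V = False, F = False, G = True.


V = False, F = False, G = True
Step 1: F ∧ G = False AND True = False
Step 2: V ∨ False = False OR False = False
AND evaluated first (higher precedence); then OR applied.

False


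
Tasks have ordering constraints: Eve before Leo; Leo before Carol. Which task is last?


Constraints: Eve before Leo; Leo before Carol
The last task can have nothing scheduled after it, so it must never appear on the left of a 'before'.
Tasks appearing before some other task: Eve, Leo.
The only task not in that list is Carol → it is last.

Carol


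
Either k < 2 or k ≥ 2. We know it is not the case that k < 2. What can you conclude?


Disjunctive syllogism: P ∨ Q, ¬P ⊢ Q
Disjunction: k < 2 ∨ k ≥ 2
We know it is not the case that k < 2.
By disjunctive syllogism, the other disjunct must be true.

k ≥ 2


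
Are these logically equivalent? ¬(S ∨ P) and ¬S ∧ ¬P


Expression 1: ¬(S ∨ P)
Expression 2: ¬S ∧ ¬P
Truth table (S P | Expr1 Expr2):
  T T |   F     F
  T F |   F     F
  F T |   F     F
  F F |   T     T
All 4 rows agree, so the expressions are logically equivalent.

Yes


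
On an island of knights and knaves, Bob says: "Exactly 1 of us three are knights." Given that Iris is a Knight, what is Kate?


Bob claims exactly 1 knights among Bob, Iris, Kate.
Given: Iris is a Knight.

Case 1: Bob is a Knight (tells truth)
  Then exactly 1 of the three are knights.
  Counting Bob, Iris: 2 knight(s) so far. Need -1 more → impossible.
Case 2: Bob is a Knave (lies)
  Then the count is NOT 1.
  If Kate = Knave, count = 1 = 1 → claim would be true, contradicts lie.
  If Kate = Knight, count = 2 ≠ 1 → lie confirmed ✓

Kate is a Knight.

Knight


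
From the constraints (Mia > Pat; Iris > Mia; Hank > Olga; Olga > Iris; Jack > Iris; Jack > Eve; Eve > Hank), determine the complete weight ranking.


Constraints: Mia > Pat; Iris > Mia; Hank > Olga; Olga > Iris; Jack > Iris; Jack > Eve; Eve > Hank
Method: at each step, the next-highest is the one remaining person who never appears on the smaller side of a constraint between remaining people.
  Step 1: remaining {Mia, Olga, Iris, Hank, Eve, Pat, Jack}; on the smaller side: {Mia, Olga, Iris, Hank, Eve, Pat} → Jack is next (Jack > Iris; Jack > Eve).
  Step 2: remaining {Mia, Olga, Iris, Hank, Eve, Pat}; on the smaller side: {Mia, Olga, Iris, Hank, Pat} → Eve is next (Eve > Hank).
  Step 3: remaining {Mia, Olga, Iris, Hank, Pat}; on the smaller side: {Mia, Olga, Iris, Pat} → Hank is next (Hank > Olga).
  Step 4: remaining {Mia, Olga, Iris, Pat}; on the smaller side: {Mia, Iris, Pat} → Olga is next (Olga > Iris).
  Step 5: remaining {Mia, Iris, Pat}; on the smaller side: {Mia, Pat} → Iris is next (Iris > Mia).
  Step 6: remaining {Mia, Pat}; on the smaller side: {Pat} → Mia is next (Mia > Pat).
  Step 7: only Pat remains → lowest.
Final ranking (highest to lowest):

Jack > Eve > Hank > Olga > Iris > Mia > Pat


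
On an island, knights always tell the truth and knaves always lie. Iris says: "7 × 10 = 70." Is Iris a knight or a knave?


Statement: "7 × 10 = 70."
Actual: 7 × 10 = 70
Claimed: 70
Statement is TRUE → Iris tells the truth → Knight

Knight


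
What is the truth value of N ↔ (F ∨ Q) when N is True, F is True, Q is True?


N = True, F = True, Q = True
Step 1: F ∨ Q = True OR True = True
Step 2: N ↔ (True): true when both sides have same truth value.
Result: True ↔ True = True

True


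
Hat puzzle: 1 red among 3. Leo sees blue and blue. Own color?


Total red = 1, seen red = 0
Own red = 1 - 0 = 1
Leo's hat is red.

red


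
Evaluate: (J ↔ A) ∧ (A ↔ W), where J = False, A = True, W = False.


J = False, A = True, W = False
Step 1: J ↔ A is true when J and A have the same value. Result: False
Step 2: A ↔ W is true when A and W have the same value. Result: False
Step 3: False ∧ False = False

False


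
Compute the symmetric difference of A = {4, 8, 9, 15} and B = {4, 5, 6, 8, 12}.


A = {4, 8, 9, 15}
B = {4, 5, 6, 8, 12}
Operation: symmetric difference
In A only: [9, 15], in B only: [5, 6, 12]

{5, 6, 9, 12, 15}


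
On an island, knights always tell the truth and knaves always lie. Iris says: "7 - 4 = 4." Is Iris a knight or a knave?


Statement: "7 - 4 = 4."
Actual: 7 - 4 = 3
Claimed: 4
Statement is FALSE → Iris lies → Knave

Knave


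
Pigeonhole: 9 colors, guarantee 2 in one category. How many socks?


Pigeonhole: to guarantee k in one of n categories, need (k-1)×n + 1.
k = 2, n = 9
Minimum = (2-1) × 9 + 1 = 1 × 9 + 1

10


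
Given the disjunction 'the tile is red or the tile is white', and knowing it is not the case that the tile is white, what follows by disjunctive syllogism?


Disjunctive syllogism: P ∨ Q, ¬P ⊢ Q
Disjunction: the tile is red ∨ the tile is white
We know it is not the case that the tile is white.
By disjunctive syllogism, the other disjunct must be true.

The tile is red


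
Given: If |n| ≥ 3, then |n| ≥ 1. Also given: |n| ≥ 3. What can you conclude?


Modus ponens: P → Q, P ⊢ Q
P: |n| ≥ 3
Q: |n| ≥ 1
We have P → Q and P is true.
By modus ponens, Q must be true.

|n| ≥ 1


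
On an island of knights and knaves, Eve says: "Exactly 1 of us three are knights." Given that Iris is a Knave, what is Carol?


Eve claims exactly 1 knights among Eve, Iris, Carol.
Given: Iris is a Knave.

Case 1: Eve is a Knight (tells truth)
  Then exactly 1 of the three are knights.
  Counting Eve, Iris: 1 knight(s) so far. Need 0 more → Carol = Knave.
Case 2: Eve is a Knave (lies)
  Then the count is NOT 1.
  If Carol = Knight, count = 1 = 1 → claim would be true, contradicts lie.
  If Carol = Knave, count = 0 ≠ 1 → lie confirmed ✓

Carol is a Knave.

Knave


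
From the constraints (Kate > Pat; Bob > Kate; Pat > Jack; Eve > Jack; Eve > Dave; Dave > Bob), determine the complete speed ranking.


Constraints: Kate > Pat; Bob > Kate; Pat > Jack; Eve > Jack; Eve > Dave; Dave > Bob
Method: at each step, the next-highest is the one remaining person who never appears on the smaller side of a constraint between remaining people.
  Step 1: remaining {Bob, Eve, Dave, Kate, Pat, Jack}; on the smaller side: {Bob, Dave, Kate, Pat, Jack} → Eve is next (Eve > Jack; Eve > Dave).
  Step 2: remaining {Bob, Dave, Kate, Pat, Jack}; on the smaller side: {Bob, Kate, Pat, Jack} → Dave is next (Dave > Bob).
  Step 3: remaining {Bob, Kate, Pat, Jack}; on the smaller side: {Kate, Pat, Jack} → Bob is next (Bob > Kate).
  Step 4: remaining {Kate, Pat, Jack}; on the smaller side: {Pat, Jack} → Kate is next (Kate > Pat).
  Step 5: remaining {Pat, Jack}; on the smaller side: {Jack} → Pat is next (Pat > Jack).
  Step 6: only Jack remains → lowest.
Final ranking (highest to lowest):

Eve > Dave > Bob > Kate > Pat > Jack


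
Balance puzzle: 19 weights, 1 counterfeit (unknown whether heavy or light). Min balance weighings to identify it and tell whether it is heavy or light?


Let n = 19. 38 possibilities (n weights × lighter/heavier); each weighing has 3 outcomes.
Bound for k weighings: say the first weighing puts j weights on each pan. If it tips, the 2j weighed weights remain suspects (each with a known direction) and k-1 weighings give 3^(k-1) outcomes; 3^(k-1) is odd, so 2j ≤ 3^(k-1) - 1. If it balances, the n - 2j unweighed weights remain with direction unknown: 2(n - 2j) ≤ 3^(k-1) - 1 by the same parity argument. Adding, n ≤ (3^(k-1) - 1) + (3^(k-1) - 1)/2 = (3^k - 3)/2, and the classical three-group strategy achieves this (3 weights in 2 weighings, 12 in 3, 39 in 4, 120 in 5).
So we need the smallest k with (3^k - 3)/2 ≥ 19.
k = 3: (3^3 - 3)/2 = 12 < 19 ✗
k = 4: (3^4 - 3)/2 = 39 ≥ 19 ✓

4


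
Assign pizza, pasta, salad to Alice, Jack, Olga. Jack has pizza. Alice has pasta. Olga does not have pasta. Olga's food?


From clues:
  Jack → pizza
  Alice → pasta
By elimination, Olga gets the remaining.

salad


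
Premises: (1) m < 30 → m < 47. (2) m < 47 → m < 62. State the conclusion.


Hypothetical syllogism: P → Q, Q → R ⊢ P → R
Premise 1: m < 30 → m < 47
Premise 2: m < 47 → m < 62
Chain the implications: the middle term (m < 47) links the two.
Conclusion: If m < 30, then m < 62.

If m < 30, then m < 62.


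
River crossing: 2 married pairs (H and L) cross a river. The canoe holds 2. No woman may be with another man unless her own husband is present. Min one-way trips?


Label couples H and L.
1. WH+WL → (far: WH,WL; near: HH,HL)
2. WH ←   (far: WL; near: HH,HL,WH)
3. HH+HL → (far: HH,HL,WL; near: WH)
4. HH ←   (far: HL,WL; near: HH,WH)  — HH returns, since WH is alone on near bank
5. HH+WH → (far: all four; near: empty)
Every state respects the constraint.
Minimum trips = 5

5


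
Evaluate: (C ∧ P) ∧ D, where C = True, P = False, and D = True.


C = True, P = False, D = True
Step 1: C ∧ P = True AND False = False
Step 2: False ∧ D = False AND True = False
AND is true only when ALL operands are true.

False


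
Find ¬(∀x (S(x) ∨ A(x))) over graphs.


Original: ∀x (S(x) ∨ A(x))
Rule: ¬∀→∃, ¬∃→∀, negate predicate.
Negation: ∃x (¬S(x) ∧ ¬A(x))

∃x (¬S(x) ∧ ¬A(x))


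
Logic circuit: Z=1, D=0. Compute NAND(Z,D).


Z AND D = 0
NOT(0) = 1

1


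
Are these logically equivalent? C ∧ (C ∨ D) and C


Expression 1: C ∧ (C ∨ D)
Expression 2: C
Truth table (C D | Expr1 Expr2):
  T T |   T     T
  T F |   T     T
  F T |   F     F
  F F |   F     F
All 4 rows agree, so the expressions are logically equivalent.

Yes


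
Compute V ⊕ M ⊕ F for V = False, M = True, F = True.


V = False, M = True, F = True
Step 1: V ⊕ M = False XOR True = True
Step 2: True ⊕ F = True XOR True = False
XOR is true when an odd number of operands are true.

False


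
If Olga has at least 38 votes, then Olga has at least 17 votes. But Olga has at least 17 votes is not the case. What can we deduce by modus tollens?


Modus tollens: P → Q, ¬Q ⊢ ¬P
P: Olga has at least 38 votes
Q: Olga has at least 17 votes
We have P → Q and Q is false.
By modus tollens, P must be false.

It is not the case that Olga has at least 38 votes


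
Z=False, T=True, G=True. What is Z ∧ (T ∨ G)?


Z = False, T = True, G = True
Expression: Z ∧ (T ∨ G)
Step 1: T ∨ G = True OR True = True
Step 2: Z ∧ (True) = False AND True = False

False


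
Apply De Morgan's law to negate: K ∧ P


De Morgan's law: ¬(P ∧ Q) ≡ ¬P ∨ ¬Q
¬(K ∧ P) = ¬K ∨ ¬P

¬K ∨ ¬P


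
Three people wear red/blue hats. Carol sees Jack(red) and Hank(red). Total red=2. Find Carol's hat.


Total red = 2, seen red = 2
Own red = 2 - 2 = 0
Carol's hat is blue.

blue


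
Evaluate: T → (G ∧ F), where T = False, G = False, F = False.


T = False, G = False, F = False
Step 1: G ∧ F = False AND False = False
Step 2: T → (False): false only when T=True and consequent=False.
Result: True

True


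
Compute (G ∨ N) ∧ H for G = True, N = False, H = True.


G = True, N = False, H = True
Step 1: G ∨ N = True OR False = True
Step 2: True ∧ H = True AND True = True
OR is true when at least one operand is true; AND requires both.

True


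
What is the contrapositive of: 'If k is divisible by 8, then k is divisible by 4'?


Original: If k is divisible by 8, then k is divisible by 4
Contrapositive: If ¬Q, then ¬P
Negate Q: not (k is divisible by 4)
Negate P: not (k is divisible by 8)

If not (k is divisible by 4), then not (k is divisible by 8).


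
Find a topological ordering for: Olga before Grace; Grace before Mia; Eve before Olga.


Constraints: Olga before Grace; Grace before Mia; Eve before Olga
Method: repeatedly schedule the remaining task that has no remaining task required before it.
  Step 1: remaining {Olga, Mia, Eve, Grace}; every task except Eve still has a predecessor pending → schedule Eve.
  Step 2: remaining {Olga, Mia, Grace}; every task except Olga still has a predecessor pending → schedule Olga.
  Step 3: remaining {Mia, Grace}; every task except Grace still has a predecessor pending → schedule Grace.
  Step 4: only Mia remains → schedule Mia.
Resulting order:

Eve → Olga → Grace → Mia


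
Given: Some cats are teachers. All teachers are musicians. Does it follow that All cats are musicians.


Premise 1: Some cats are teachers.
Premise 2: All teachers are musicians.
Conclusion: All cats are musicians.
Fallacy: illicit minor. The minor term (cats) is distributed in the conclusion ('All cats ...') but undistributed in its premise ('Some cats are teachers' doesn't cover all cats).
Only 'Some cats are musicians' follows, not 'All'.

Invalid


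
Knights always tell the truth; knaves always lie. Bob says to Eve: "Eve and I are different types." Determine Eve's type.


Bob says: "Eve and I are different types."
Case 1: Bob is a Knight (truth-teller)
  Statement is true → they ARE different → Eve is a Knave
Case 2: Bob is a Knave (liar)
  Statement is false → they are NOT different → Eve is a Knave
In both cases, Eve is a Knave.

Knave


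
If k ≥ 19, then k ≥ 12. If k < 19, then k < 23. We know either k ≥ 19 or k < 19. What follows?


Constructive dilemma: (P → Q) ∧ (R → S), P ∨ R ⊢ Q ∨ S
Premise 1: k ≥ 19 → k ≥ 12
Premise 2: k < 19 → k < 23
Premise 3: k ≥ 19 ∨ k < 19
Case 1: Assuming k ≥ 19, then by Premise 1, k ≥ 12.
Case 2: Assuming k < 19, then by Premise 2, k < 23.
Since one of k ≥ 19 or k < 19 must hold, we get k ≥ 12 or k < 23.

k ≥ 12 or k < 23.


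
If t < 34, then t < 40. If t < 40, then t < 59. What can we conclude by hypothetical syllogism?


Hypothetical syllogism: P → Q, Q → R ⊢ P → R
Premise 1: t < 34 → t < 40
Premise 2: t < 40 → t < 59
Chain the implications: the middle term (t < 40) links the two.
Conclusion: If t < 34, then t < 59.

If t < 34, then t < 59.


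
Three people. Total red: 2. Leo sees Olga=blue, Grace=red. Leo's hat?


Total red = 2, seen red = 1
Own red = 2 - 1 = 1
Leo's hat is red.

red


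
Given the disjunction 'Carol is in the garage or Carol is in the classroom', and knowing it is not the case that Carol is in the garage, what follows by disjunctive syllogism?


Disjunctive syllogism: P ∨ Q, ¬P ⊢ Q
Disjunction: Carol is in the garage ∨ Carol is in the classroom
We know it is not the case that Carol is in the garage.
By disjunctive syllogism, the other disjunct must be true.

Carol is in the classroom


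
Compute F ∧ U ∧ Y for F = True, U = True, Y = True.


F = True, U = True, Y = True
Step 1: F ∧ U = True AND True = True
Step 2: (True) ∧ Y = (True) AND True = True
AND is true only when ALL operands are true.

True


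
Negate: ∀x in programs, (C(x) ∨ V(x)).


Original: ∀x (C(x) ∨ V(x))
Rule: ¬∀→∃, ¬∃→∀, negate predicate.
Negation: ∃x (¬C(x) ∧ ¬V(x))

∃x (¬C(x) ∧ ¬V(x))


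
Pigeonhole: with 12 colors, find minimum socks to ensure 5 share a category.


Pigeonhole: to guarantee k in one of n categories, need (k-1)×n + 1.
k = 5, n = 12
Minimum = (5-1) × 12 + 1 = 4 × 12 + 1

49


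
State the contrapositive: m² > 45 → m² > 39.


Original: If m² > 45, then m² > 39
Contrapositive: If ¬Q, then ¬P
Negate Q: not (m² > 39)
Negate P: not (m² > 45)

If not (m² > 39), then not (m² > 45).


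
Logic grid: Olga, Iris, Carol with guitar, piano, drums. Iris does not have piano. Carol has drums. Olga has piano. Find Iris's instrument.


From clues:
  Carol → drums
  Olga → piano
By elimination, Iris gets the remaining.

guitar


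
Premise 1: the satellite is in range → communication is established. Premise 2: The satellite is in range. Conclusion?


Modus ponens: P → Q, P ⊢ Q
P: the satellite is in range
Q: communication is established
We have P → Q and P is true.
By modus ponens, Q must be true.

Communication is established


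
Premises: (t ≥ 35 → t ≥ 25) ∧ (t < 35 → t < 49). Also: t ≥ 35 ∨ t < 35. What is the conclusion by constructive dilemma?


Constructive dilemma: (P → Q) ∧ (R → S), P ∨ R ⊢ Q ∨ S
Premise 1: t ≥ 35 → t ≥ 25
Premise 2: t < 35 → t < 49
Premise 3: t ≥ 35 ∨ t < 35
Case 1: Assuming t ≥ 35, then by Premise 1, t ≥ 25.
Case 2: Assuming t < 35, then by Premise 2, t < 49.
Since one of t ≥ 35 or t < 35 must hold, we get t ≥ 25 or t < 49.

t ≥ 25 or t < 49.


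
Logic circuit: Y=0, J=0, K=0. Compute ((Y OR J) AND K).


Y OR J = 0|0 = 0
0 AND 0 = 0

0


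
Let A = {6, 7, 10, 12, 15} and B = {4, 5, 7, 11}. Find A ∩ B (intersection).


A = {6, 7, 10, 12, 15}
B = {4, 5, 7, 11}
Operation: intersection
Elements in both: 7

{7}


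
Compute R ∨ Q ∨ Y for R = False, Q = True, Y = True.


R = False, Q = True, Y = True
Step 1: R ∨ Q = False OR True = True
Step 2: True ∨ Y = True OR True = True
OR is true when at least one operand is true.

True


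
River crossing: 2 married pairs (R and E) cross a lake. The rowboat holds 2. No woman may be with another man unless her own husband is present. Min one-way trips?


Label couples R and E.
1. WR+WE → (far: WR,WE; near: HR,HE)
2. WR ←   (far: WE; near: HR,HE,WR)
3. HR+HE → (far: HR,HE,WE; near: WR)
4. HR ←   (far: HE,WE; near: HR,WR)  — HR returns, since WR is alone on near bank
5. HR+WR → (far: all four; near: empty)
Every state respects the constraint.
Minimum trips = 5

5


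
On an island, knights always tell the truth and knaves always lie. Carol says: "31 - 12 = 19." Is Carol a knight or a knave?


Statement: "31 - 12 = 19."
Actual: 31 - 12 = 19
Claimed: 19
Statement is TRUE → Carol tells the truth → Knight

Knight


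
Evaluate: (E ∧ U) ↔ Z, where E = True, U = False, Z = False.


E = True, U = False, Z = False
Step 1: E ∧ U = True AND False = False
Step 2: (False) ↔ Z: true when both sides have same truth value.
Result: False ↔ False = True

True


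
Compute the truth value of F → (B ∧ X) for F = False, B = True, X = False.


F = False, B = True, X = False
Step 1: B ∧ X = True AND False = False
Step 2: F → (False): false only when F=True and consequent=False.
Result: True

True


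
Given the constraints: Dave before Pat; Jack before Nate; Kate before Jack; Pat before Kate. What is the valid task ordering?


Constraints: Dave before Pat; Jack before Nate; Kate before Jack; Pat before Kate
Method: repeatedly schedule the remaining task that has no remaining task required before it.
  Step 1: remaining {Nate, Jack, Kate, Pat, Dave}; every task except Dave still has a predecessor pending → schedule Dave.
  Step 2: remaining {Nate, Jack, Kate, Pat}; every task except Pat still has a predecessor pending → schedule Pat.
  Step 3: remaining {Nate, Jack, Kate}; every task except Kate still has a predecessor pending → schedule Kate.
  Step 4: remaining {Nate, Jack}; every task except Jack still has a predecessor pending → schedule Jack.
  Step 5: only Nate remains → schedule Nate.
Resulting order:

Dave → Pat → Kate → Jack → Nate


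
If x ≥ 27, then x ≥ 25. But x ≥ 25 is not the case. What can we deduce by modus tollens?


Modus tollens: P → Q, ¬Q ⊢ ¬P
P: x ≥ 27
Q: x ≥ 25
We have P → Q and Q is false.
By modus tollens, P must be false.

It is not the case that x ≥ 27


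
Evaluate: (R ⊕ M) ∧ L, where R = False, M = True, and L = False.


R = False, M = True, L = False
Step 1: R ⊕ M = False XOR True = True
Step 2: True ∧ L = True AND False = False
XOR true when exactly one of R,M is true; then AND with L.

False


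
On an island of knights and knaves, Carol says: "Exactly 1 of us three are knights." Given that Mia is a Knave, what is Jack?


Carol claims exactly 1 knights among Carol, Mia, Jack.
Given: Mia is a Knave.

Case 1: Carol is a Knight (tells truth)
  Then exactly 1 of the three are knights.
  Counting Carol, Mia: 1 knight(s) so far. Need 0 more → Jack = Knave.
Case 2: Carol is a Knave (lies)
  Then the count is NOT 1.
  If Jack = Knight, count = 1 = 1 → claim would be true, contradicts lie.
  If Jack = Knave, count = 0 ≠ 1 → lie confirmed ✓

Jack is a Knave.

Knave


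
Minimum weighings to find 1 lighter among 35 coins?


Each weighing has 3 outcomes (left heavy / balance / right heavy), so k weighings distinguish at most 3^k cases; splitting into three near-equal groups achieves this.
Need 3^k ≥ 35: 3^3 = 27 < 35 ≤ 3^4 = 81
k = ⌈log₃(35)⌉ = 4

4


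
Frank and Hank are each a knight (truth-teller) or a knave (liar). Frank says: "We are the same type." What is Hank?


Frank says: "We are the same type."
Case 1: Frank is a Knight (truth-teller)
  Statement is true → they ARE the same → Hank is also a Knight
Case 2: Frank is a Knave (liar)
  Statement is false → they are NOT the same → Hank is a Knight
In both cases, Hank is a Knight.

Knight


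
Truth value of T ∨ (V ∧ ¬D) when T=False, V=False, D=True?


T = False, V = False, D = True
Expression: T ∨ (V ∧ ¬D)
Step 1: ¬D = NOT True = False
Step 2: V ∧ ¬D = False AND False = False
Step 3: T ∨ (False) = False OR False = False

False


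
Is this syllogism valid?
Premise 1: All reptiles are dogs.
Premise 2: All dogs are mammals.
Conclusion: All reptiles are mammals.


Premise 1: All reptiles are dogs.
Premise 2: All dogs are mammals.
Conclusion: All reptiles are mammals.
Barbara syllogism (AAA-1): All A are B, All B are C → All A are C.
Middle term (dogs) distributed in premise 2.

Valid


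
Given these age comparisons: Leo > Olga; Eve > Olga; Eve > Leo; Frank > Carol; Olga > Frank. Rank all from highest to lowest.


Constraints: Leo > Olga; Eve > Olga; Eve > Leo; Frank > Carol; Olga > Frank
Method: at each step, the next-highest is the one remaining person who never appears on the smaller side of a constraint between remaining people.
  Step 1: remaining {Eve, Frank, Leo, Carol, Olga}; on the smaller side: {Frank, Leo, Carol, Olga} → Eve is next (Eve > Olga; Eve > Leo).
  Step 2: remaining {Frank, Leo, Carol, Olga}; on the smaller side: {Frank, Carol, Olga} → Leo is next (Leo > Olga).
  Step 3: remaining {Frank, Carol, Olga}; on the smaller side: {Frank, Carol} → Olga is next (Olga > Frank).
  Step 4: remaining {Frank, Carol}; on the smaller side: {Carol} → Frank is next (Frank > Carol).
  Step 5: only Carol remains → lowest.
Final ranking (highest to lowest):

Eve > Leo > Olga > Frank > Carol


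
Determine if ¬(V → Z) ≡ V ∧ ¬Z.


Expression 1: ¬(V → Z)
Expression 2: V ∧ ¬Z
Truth table (V Z | Expr1 Expr2):
  T T |   F     F
  T F |   T     T
  F T |   F     F
  F F |   F     F
All 4 rows agree, so the expressions are logically equivalent.

Yes


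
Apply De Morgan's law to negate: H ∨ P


De Morgan's law: ¬(P ∨ Q) ≡ ¬P ∧ ¬Q
¬(H ∨ P) = ¬H ∧ ¬P

¬H ∧ ¬P


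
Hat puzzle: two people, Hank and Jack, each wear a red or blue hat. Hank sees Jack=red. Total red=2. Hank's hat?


Total red = 2, Jack = red
Red accounted for: 1
Remaining for Hank: 1
Hank's hat is red.

red


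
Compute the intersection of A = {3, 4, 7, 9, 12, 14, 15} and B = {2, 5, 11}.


A = {3, 4, 7, 9, 12, 14, 15}
B = {2, 5, 11}
Operation: intersection
Elements in both: none

∅


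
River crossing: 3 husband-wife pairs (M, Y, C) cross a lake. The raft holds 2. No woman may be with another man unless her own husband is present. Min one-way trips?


Label couples M, Y, C (H = husband, W = wife).
Counting alone: 6 people, the raft carries 2 and someone must bring it back, so each round trip nets at most +1 on the far side until the last crossing → at least 9 trips. The jealousy constraint makes 9 impossible; the shortest valid schedule has 11:
1. WM+WY →  (far: WM,WY; near: HM,HY,HC,WC)
2. WM ←       (far: WY; near: HM,HY,HC,WM,WC)
3. WM+WC →  (far: WM,WY,WC; near: HM,HY,HC)
4. WM ←       (far: WY,WC; near: HM,HY,HC,WM)
5. HY+HC →  (far: HY,WY,HC,WC; near: HM,WM)
6. HY+WY ←  (far: HC,WC; near: HM,WM,HY,WY)
7. HM+HY →  (far: HM,HY,HC,WC; near: WM,WY)
8. WC ←       (far: HM,HY,HC; near: WM,WY,WC)
9. WM+WY →  (far: HM,WM,HY,WY,HC; near: WC)
10. HC ←      (far: HM,WM,HY,WY; near: HC,WC)
11. HC+WC → (far: all six; near: empty)
In every state each wife is either with her husband or with no other man.
Minimum trips = 11

11


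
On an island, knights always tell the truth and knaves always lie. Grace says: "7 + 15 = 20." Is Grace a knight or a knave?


Statement: "7 + 15 = 20."
Actual: 7 + 15 = 22
Claimed: 20
Statement is FALSE → Grace lies → Knave

Knave


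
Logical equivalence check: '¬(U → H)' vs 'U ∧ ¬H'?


Expression 1: ¬(U → H)
Expression 2: U ∧ ¬H
Truth table (U H | Expr1 Expr2):
  T T |   F     F
  T F |   T     T
  F T |   F     F
  F F |   F     F
All 4 rows agree, so the expressions are logically equivalent.

Yes


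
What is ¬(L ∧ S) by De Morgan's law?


De Morgan's law: ¬(P ∧ Q) ≡ ¬P ∨ ¬Q
¬(L ∧ S) = ¬L ∨ ¬S

¬L ∨ ¬S


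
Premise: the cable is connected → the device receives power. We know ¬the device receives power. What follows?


Modus tollens: P → Q, ¬Q ⊢ ¬P
P: the cable is connected
Q: the device receives power
We have P → Q and Q is false.
By modus tollens, P must be false.

It is not the case that the cable is connected


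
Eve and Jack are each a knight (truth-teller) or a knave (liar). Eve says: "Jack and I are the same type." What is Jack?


Eve says: "Jack and I are the same type."
Case 1: Eve is a Knight (truth-teller)
  Statement is true → they ARE the same → Jack is also a Knight
Case 2: Eve is a Knave (liar)
  Statement is false → they are NOT the same → Jack is a Knight
In both cases, Jack is a Knight.

Knight


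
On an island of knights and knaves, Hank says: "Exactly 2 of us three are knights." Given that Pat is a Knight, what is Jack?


Hank claims exactly 2 knights among Hank, Pat, Jack.
Given: Pat is a Knight.

Case 1: Hank is a Knight (tells truth)
  Then exactly 2 of the three are knights.
  Counting Hank, Pat: 2 knight(s) so far. Need 0 more → Jack = Knave.
Case 2: Hank is a Knave (lies)
  Then the count is NOT 2.
  If Jack = Knight, count = 2 = 2 → claim would be true, contradicts lie.
  If Jack = Knave, count = 1 ≠ 2 → lie confirmed ✓

Jack is a Knave.

Knave


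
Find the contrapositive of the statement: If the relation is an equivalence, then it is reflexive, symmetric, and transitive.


Original: If the relation is an equivalence, then it is reflexive, symmetric, and transitive
Contrapositive: If ¬Q, then ¬P
Negate Q: not (it is reflexive, symmetric, and transitive)
Negate P: not (the relation is an equivalence)

If not (it is reflexive, symmetric, and transitive), then not (the relation is an equivalence).


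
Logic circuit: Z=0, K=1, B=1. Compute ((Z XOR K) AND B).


Z XOR K = 0^1 = 1
1 AND 1 = 1

1


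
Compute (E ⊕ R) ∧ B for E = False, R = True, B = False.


E = False, R = True, B = False
Step 1: E ⊕ R = False XOR True = True
Step 2: True ∧ B = True AND False = False
XOR true when exactly one of E,R is true; then AND with B.

False


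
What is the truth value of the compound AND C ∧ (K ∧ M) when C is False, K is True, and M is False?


C = False, K = True, M = False
Step 1: K ∧ M = True AND False = False
Step 2: C ∧ False = False AND False = False
AND is true only when ALL operands are true.

False


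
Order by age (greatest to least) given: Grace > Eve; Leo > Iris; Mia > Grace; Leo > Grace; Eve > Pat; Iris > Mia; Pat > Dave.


Constraints: Grace > Eve; Leo > Iris; Mia > Grace; Leo > Grace; Eve > Pat; Iris > Mia; Pat > Dave
Method: at each step, the next-highest is the one remaining person who never appears on the smaller side of a constraint between remaining people.
  Step 1: remaining {Iris, Pat, Grace, Eve, Mia, Leo, Dave}; on the smaller side: {Iris, Pat, Grace, Eve, Mia, Dave} → Leo is next (Leo > Iris; Leo > Grace).
  Step 2: remaining {Iris, Pat, Grace, Eve, Mia, Dave}; on the smaller side: {Pat, Grace, Eve, Mia, Dave} → Iris is next (Iris > Mia).
  Step 3: remaining {Pat, Grace, Eve, Mia, Dave}; on the smaller side: {Pat, Grace, Eve, Dave} → Mia is next (Mia > Grace).
  Step 4: remaining {Pat, Grace, Eve, Dave}; on the smaller side: {Pat, Eve, Dave} → Grace is next (Grace > Eve).
  Step 5: remaining {Pat, Eve, Dave}; on the smaller side: {Pat, Dave} → Eve is next (Eve > Pat).
  Step 6: remaining {Pat, Dave}; on the smaller side: {Dave} → Pat is next (Pat > Dave).
  Step 7: only Dave remains → lowest.
Final ranking (highest to lowest):

Leo > Iris > Mia > Grace > Eve > Pat > Dave


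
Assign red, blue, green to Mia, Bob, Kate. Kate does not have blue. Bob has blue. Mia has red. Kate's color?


From clues:
  Mia → red
  Bob → blue
By elimination, Kate gets the remaining.

green


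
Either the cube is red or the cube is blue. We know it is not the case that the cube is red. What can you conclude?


Disjunctive syllogism: P ∨ Q, ¬P ⊢ Q
Disjunction: the cube is red ∨ the cube is blue
We know it is not the case that the cube is red.
By disjunctive syllogism, the other disjunct must be true.

The cube is blue


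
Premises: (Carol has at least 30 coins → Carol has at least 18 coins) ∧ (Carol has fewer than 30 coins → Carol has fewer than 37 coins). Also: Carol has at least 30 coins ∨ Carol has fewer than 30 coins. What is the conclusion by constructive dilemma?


Constructive dilemma: (P → Q) ∧ (R → S), P ∨ R ⊢ Q ∨ S
Premise 1: Carol has at least 30 coins → Carol has at least 18 coins
Premise 2: Carol has fewer than 30 coins → Carol has fewer than 37 coins
Premise 3: Carol has at least 30 coins ∨ Carol has fewer than 30 coins
Case 1: Assuming Carol has at least 30 coins, then by Premise 1, Carol has at least 18 coins.
Case 2: Assuming Carol has fewer than 30 coins, then by Premise 2, Carol has fewer than 37 coins.
Since one of Carol has at least 30 coins or Carol has fewer than 30 coins must hold, we get Carol has at least 18 coins or Carol has fewer than 37 coins.

Carol has at least 18 coins or Carol has fewer than 37 coins.


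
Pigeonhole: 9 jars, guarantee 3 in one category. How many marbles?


Pigeonhole: to guarantee k in one of n categories, need (k-1)×n + 1.
k = 3, n = 9
Minimum = (3-1) × 9 + 1 = 2 × 9 + 1

19


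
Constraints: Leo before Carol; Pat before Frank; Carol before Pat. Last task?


Constraints: Leo before Carol; Pat before Frank; Carol before Pat
The last task can have nothing scheduled after it, so it must never appear on the left of a 'before'.
Tasks appearing before some other task: Leo, Pat, Carol.
The only task not in that list is Frank → it is last.

Frank


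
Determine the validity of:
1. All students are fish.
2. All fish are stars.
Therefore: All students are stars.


Premise 1: All students are fish.
Premise 2: All fish are stars.
Conclusion: All students are stars.
Barbara syllogism (AAA-1): All A are B, All B are C → All A are C.
Middle term (fish) distributed in premise 2.

Valid


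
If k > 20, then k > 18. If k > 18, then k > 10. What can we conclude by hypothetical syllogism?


Hypothetical syllogism: P → Q, Q → R ⊢ P → R
Premise 1: k > 20 → k > 18
Premise 2: k > 18 → k > 10
Chain the implications: the middle term (k > 18) links the two.
Conclusion: If k > 20, then k > 10.

If k > 20, then k > 10.


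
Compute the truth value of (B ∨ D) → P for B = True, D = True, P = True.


B = True, D = True, P = True
Step 1: B ∨ D = True OR True = True
Step 2: (True) → P: false only when antecedent=True and P=False.
Result: True

True


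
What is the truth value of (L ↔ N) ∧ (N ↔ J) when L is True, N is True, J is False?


L = True, N = True, J = False
Step 1: L ↔ N is true when L and N have the same value. Result: True
Step 2: N ↔ J is true when N and J have the same value. Result: False
Step 3: True ∧ False = False

False


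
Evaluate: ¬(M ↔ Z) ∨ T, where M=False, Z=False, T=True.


M = False, Z = False, T = True
Expression: ¬(M ↔ Z) ∨ T
Step 1: M ↔ Z = (False iff False) = True
Step 2: ¬(M ↔ Z) = NOT True = False
Step 3: (False) ∨ T = False OR True = True

True


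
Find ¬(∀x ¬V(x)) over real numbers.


Original: ∀x ¬V(x)
Rule: ¬∀→∃, ¬∃→∀, negate predicate.
Negation: ∃x V(x)

∃x V(x)


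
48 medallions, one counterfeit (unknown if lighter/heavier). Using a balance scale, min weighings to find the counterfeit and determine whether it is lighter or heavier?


Let n = 48. 96 possibilities (n medallions × lighter/heavier); each weighing has 3 outcomes.
Bound for k weighings: say the first weighing puts j medallions on each pan. If it tips, the 2j weighed medallions remain suspects (each with a known direction) and k-1 weighings give 3^(k-1) outcomes; 3^(k-1) is odd, so 2j ≤ 3^(k-1) - 1. If it balances, the n - 2j unweighed medallions remain with direction unknown: 2(n - 2j) ≤ 3^(k-1) - 1 by the same parity argument. Adding, n ≤ (3^(k-1) - 1) + (3^(k-1) - 1)/2 = (3^k - 3)/2, and the classical three-group strategy achieves this (3 medallions in 2 weighings, 12 in 3, 39 in 4, 120 in 5).
So we need the smallest k with (3^k - 3)/2 ≥ 48.
k = 4: (3^4 - 3)/2 = 39 < 48 ✗
k = 5: (3^5 - 3)/2 = 120 ≥ 48 ✓

5


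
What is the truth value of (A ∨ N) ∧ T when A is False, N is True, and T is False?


A = False, N = True, T = False
Step 1: A ∨ N = False OR True = True
Step 2: True ∧ T = True AND False = False
OR is true when at least one operand is true; AND requires both.

False


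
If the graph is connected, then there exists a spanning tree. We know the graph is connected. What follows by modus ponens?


Modus ponens: P → Q, P ⊢ Q
P: the graph is connected
Q: there exists a spanning tree
We have P → Q and P is true.
By modus ponens, Q must be true.

There exists a spanning tree


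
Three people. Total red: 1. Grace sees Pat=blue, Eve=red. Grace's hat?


Total red = 1, seen red = 1
Own red = 1 - 1 = 0
Grace's hat is blue.

blue


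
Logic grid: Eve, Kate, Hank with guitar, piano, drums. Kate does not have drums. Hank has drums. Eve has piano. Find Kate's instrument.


From clues:
  Hank → drums
  Eve → piano
By elimination, Kate gets the remaining.

guitar


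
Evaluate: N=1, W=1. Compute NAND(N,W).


N AND W = 1
NOT(1) = 0

0


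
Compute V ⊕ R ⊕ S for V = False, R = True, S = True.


V = False, R = True, S = True
Step 1: V ⊕ R = False XOR True = True
Step 2: True ⊕ S = True XOR True = False
XOR is true when an odd number of operands are true.

False


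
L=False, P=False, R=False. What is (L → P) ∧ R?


L = False, P = False, R = False
Expression: (L → P) ∧ R
Step 1: L → P = False → False (false only if L=True, P=False) = True
Step 2: (True) ∧ R = True AND False = False

False


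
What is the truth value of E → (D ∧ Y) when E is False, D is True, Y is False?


E = False, D = True, Y = False
Step 1: D ∧ Y = True AND False = False
Step 2: E → (False): false only when E=True and consequent=False.
Result: True

True


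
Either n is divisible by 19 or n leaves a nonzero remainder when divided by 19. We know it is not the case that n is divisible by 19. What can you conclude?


Disjunctive syllogism: P ∨ Q, ¬P ⊢ Q
Disjunction: n is divisible by 19 ∨ n leaves a nonzero remainder when divided by 19
We know it is not the case that n is divisible by 19.
By disjunctive syllogism, the other disjunct must be true.

n leaves a nonzero remainder when divided by 19


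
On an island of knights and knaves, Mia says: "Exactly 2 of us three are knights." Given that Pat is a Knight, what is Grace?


Mia claims exactly 2 knights among Mia, Pat, Grace.
Given: Pat is a Knight.

Case 1: Mia is a Knight (tells truth)
  Then exactly 2 of the three are knights.
  Counting Mia, Pat: 2 knight(s) so far. Need 0 more → Grace = Knave.
Case 2: Mia is a Knave (lies)
  Then the count is NOT 2.
  If Grace = Knight, count = 2 = 2 → claim would be true, contradicts lie.
  If Grace = Knave, count = 1 ≠ 2 → lie confirmed ✓

Grace is a Knave.

Knave


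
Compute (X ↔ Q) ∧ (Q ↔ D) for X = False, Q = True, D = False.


X = False, Q = True, D = False
Step 1: X ↔ Q is true when X and Q have the same value. Result: False
Step 2: Q ↔ D is true when Q and D have the same value. Result: False
Step 3: False ∧ False = False

False


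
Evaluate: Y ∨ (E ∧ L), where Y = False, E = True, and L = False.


Y = False, E = True, L = False
Step 1: E ∧ L = True AND False = False
Step 2: Y ∨ False = False OR False = False
AND evaluated first (higher precedence); then OR applied.

False


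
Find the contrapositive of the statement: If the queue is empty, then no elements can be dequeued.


Original: If the queue is empty, then no elements can be dequeued
Contrapositive: If ¬Q, then ¬P
Negate Q: not (no elements can be dequeued)
Negate P: not (the queue is empty)

If not (no elements can be dequeued), then not (the queue is empty).


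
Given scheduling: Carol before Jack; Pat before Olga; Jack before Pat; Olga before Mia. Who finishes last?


Constraints: Carol before Jack; Pat before Olga; Jack before Pat; Olga before Mia
The last task can have nothing scheduled after it, so it must never appear on the left of a 'before'.
Tasks appearing before some other task: Carol, Pat, Jack, Olga.
The only task not in that list is Mia → it is last.

Mia


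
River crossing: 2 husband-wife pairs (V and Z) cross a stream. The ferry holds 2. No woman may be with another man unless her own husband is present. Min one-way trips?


Label couples V and Z.
1. WV+WZ → (far: WV,WZ; near: HV,HZ)
2. WV ←   (far: WZ; near: HV,HZ,WV)
3. HV+HZ → (far: HV,HZ,WZ; near: WV)
4. HV ←   (far: HZ,WZ; near: HV,WV)  — HV returns, since WV is alone on near bank
5. HV+WV → (far: all four; near: empty)
Every state respects the constraint.
Minimum trips = 5

5


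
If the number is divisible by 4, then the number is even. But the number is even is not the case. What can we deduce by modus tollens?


Modus tollens: P → Q, ¬Q ⊢ ¬P
P: the number is divisible by 4
Q: the number is even
We have P → Q and Q is false.
By modus tollens, P must be false.

It is not the case that the number is divisible by 4


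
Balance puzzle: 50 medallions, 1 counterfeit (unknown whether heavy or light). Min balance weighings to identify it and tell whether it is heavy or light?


Let n = 50. 100 possibilities (n medallions × lighter/heavier); each weighing has 3 outcomes.
Bound for k weighings: say the first weighing puts j medallions on each pan. If it tips, the 2j weighed medallions remain suspects (each with a known direction) and k-1 weighings give 3^(k-1) outcomes; 3^(k-1) is odd, so 2j ≤ 3^(k-1) - 1. If it balances, the n - 2j unweighed medallions remain with direction unknown: 2(n - 2j) ≤ 3^(k-1) - 1 by the same parity argument. Adding, n ≤ (3^(k-1) - 1) + (3^(k-1) - 1)/2 = (3^k - 3)/2, and the classical three-group strategy achieves this (3 medallions in 2 weighings, 12 in 3, 39 in 4, 120 in 5).
So we need the smallest k with (3^k - 3)/2 ≥ 50.
k = 4: (3^4 - 3)/2 = 39 < 50 ✗
k = 5: (3^5 - 3)/2 = 120 ≥ 50 ✓

5


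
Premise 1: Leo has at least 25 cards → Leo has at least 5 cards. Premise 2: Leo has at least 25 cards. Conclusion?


Modus ponens: P → Q, P ⊢ Q
P: Leo has at least 25 cards
Q: Leo has at least 5 cards
We have P → Q and P is true.
By modus ponens, Q must be true.

Leo has at least 5 cards


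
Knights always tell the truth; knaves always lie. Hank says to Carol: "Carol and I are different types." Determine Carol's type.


Hank says: "Carol and I are different types."
Case 1: Hank is a Knight (truth-teller)
  Statement is true → they ARE different → Carol is a Knave
Case 2: Hank is a Knave (liar)
  Statement is false → they are NOT different → Carol is a Knave
In both cases, Carol is a Knave.

Knave
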